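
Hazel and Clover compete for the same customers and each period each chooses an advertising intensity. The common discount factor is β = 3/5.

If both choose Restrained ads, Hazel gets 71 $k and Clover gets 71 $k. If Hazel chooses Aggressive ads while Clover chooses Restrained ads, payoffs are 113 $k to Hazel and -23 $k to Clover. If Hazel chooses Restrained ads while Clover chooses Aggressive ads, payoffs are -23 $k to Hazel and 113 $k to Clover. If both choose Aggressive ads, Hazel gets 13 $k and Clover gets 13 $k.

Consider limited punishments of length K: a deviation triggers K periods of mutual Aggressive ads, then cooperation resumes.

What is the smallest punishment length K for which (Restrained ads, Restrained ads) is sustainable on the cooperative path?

IC: β(1−β^K)/(1−β) ≥ (113−71)/(71−13) = 21/29.
With β = 3/5: need 1 − β^K ≥ 21/29·(1−3/5)/(3/5), i.e. β^K ≤ 0.5172.
Since (3/5)^1 = 0.6000 and (3/5)^2 = 0.3600, the smallest such K is 2.

2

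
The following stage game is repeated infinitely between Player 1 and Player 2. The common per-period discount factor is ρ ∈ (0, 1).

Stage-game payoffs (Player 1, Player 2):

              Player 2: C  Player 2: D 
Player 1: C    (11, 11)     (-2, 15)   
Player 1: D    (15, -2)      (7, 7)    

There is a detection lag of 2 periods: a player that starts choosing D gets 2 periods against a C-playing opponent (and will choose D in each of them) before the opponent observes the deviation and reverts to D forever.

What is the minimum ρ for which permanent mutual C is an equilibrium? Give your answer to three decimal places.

0.707

A deviator earns 15 for 2 periods, then 7 forever; cooperating earns 11 forever. Multiplying the IC by (1−ρ):
11 ≥ 15(1−ρ^2) + 7ρ^2, so 8·ρ^2 ≥ 4 and ρ^2 ≥ 1/2.
ρ ≥ (1/2)^(1/2) ≈ 0.707.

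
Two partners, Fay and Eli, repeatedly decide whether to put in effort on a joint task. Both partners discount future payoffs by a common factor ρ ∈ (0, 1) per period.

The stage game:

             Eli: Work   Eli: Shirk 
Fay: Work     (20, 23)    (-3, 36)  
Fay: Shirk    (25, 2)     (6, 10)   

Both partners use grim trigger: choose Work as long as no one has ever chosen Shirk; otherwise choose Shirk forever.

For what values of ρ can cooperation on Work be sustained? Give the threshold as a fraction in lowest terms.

Fay: cooperation gives 20 each period; deviation gives 25 once then 6 forever.
  20/(1−ρ) ≥ 25 + 6ρ/(1−ρ) ⇒ ρ ≥ 5/19.
Eli: cooperation gives 23 each period; deviation gives 36 once then 10 forever.
  ρ ≥ 13/26 = 1/2.
Both must hold, so the binding constraint is Eli's: ρ ≥ 1/2.

1/2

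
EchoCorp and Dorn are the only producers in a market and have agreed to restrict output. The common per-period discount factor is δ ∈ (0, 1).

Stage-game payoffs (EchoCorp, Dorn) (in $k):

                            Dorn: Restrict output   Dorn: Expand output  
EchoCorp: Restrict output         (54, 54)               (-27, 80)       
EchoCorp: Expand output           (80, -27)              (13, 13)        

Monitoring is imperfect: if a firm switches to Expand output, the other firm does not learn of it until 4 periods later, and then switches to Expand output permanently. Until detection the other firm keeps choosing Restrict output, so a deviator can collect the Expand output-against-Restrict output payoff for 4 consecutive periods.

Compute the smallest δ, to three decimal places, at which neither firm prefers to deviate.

0.789

A deviator earns 80 for 4 periods, then 13 forever; cooperating earns 54 forever. Multiplying the IC by (1−δ):
54 ≥ 80(1−δ^4) + 13δ^4, so 67·δ^4 ≥ 26 and δ^4 ≥ 26/67.
δ ≥ (26/67)^(1/4) ≈ 0.789.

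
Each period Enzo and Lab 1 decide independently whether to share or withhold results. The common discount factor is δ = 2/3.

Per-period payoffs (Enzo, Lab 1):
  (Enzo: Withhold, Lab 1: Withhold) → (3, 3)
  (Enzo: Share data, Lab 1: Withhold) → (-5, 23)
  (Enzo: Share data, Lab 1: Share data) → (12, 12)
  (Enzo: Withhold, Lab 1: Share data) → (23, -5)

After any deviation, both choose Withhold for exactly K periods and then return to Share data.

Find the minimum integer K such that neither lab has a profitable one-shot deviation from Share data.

3

IC: δ(1−δ^K)/(1−δ) ≥ (23−12)/(12−3) = 11/9.
With δ = 2/3: need 1 − δ^K ≥ 11/9·(1−2/3)/(2/3), i.e. δ^K ≤ 0.3889.
Since (2/3)^2 = 0.4444 and (2/3)^3 = 0.2963, the smallest such K is 3.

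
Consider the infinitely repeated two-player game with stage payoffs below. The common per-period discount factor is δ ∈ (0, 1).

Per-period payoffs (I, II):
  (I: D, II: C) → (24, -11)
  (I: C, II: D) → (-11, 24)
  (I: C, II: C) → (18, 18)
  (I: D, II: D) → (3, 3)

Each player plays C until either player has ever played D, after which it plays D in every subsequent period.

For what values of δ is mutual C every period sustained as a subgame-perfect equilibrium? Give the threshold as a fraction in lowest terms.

Under grim trigger the critical discount factor is (T−C)/(T−P) with T = 24, C = 18, P = 3.
δ* = (24−18)/(24−3) = 6/21 = 2/7.

2/7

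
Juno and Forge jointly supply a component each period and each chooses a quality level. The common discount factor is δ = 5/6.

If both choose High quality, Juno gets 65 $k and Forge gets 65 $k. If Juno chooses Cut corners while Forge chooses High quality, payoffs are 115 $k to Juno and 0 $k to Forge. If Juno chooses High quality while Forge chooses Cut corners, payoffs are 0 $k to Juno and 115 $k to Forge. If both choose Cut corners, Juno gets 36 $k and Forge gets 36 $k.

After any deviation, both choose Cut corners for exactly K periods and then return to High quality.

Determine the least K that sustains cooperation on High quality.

Need Σ_{k=1}^{K} δ^k ≥ (115−65)/(65−36) = 1.7241 at δ = 5/6.
At K = 2 the sum is 1.5278 < 1.7241; at K = 3 it is 2.1065 ≥ 1.7241.
So the minimum punishment length is K = 3.

3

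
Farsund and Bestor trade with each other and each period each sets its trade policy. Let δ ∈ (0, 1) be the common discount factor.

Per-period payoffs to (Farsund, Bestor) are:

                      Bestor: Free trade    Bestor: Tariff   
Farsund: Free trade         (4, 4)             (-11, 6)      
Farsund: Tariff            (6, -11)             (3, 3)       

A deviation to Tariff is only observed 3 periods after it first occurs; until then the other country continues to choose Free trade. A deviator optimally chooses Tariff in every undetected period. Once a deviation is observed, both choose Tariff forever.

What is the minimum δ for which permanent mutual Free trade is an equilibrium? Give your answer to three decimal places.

0.874

A deviator earns 6 for 3 periods, then 3 forever; cooperating earns 4 forever. Multiplying the IC by (1−δ):
4 ≥ 6(1−δ^3) + 3δ^3, so 3·δ^3 ≥ 2 and δ^3 ≥ 2/3.
δ ≥ (2/3)^(1/3) ≈ 0.874.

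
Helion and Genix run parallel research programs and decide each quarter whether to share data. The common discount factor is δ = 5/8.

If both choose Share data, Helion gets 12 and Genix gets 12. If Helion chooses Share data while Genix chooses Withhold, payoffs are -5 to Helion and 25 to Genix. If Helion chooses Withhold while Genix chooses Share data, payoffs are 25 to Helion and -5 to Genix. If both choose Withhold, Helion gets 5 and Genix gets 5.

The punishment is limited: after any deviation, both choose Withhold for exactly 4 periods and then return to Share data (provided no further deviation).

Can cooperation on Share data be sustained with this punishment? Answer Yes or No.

No

IC: δ+…+δ^4 ≥ (25−12)/(12−5) = 13/7.
At δ = 5/8: partial sum = 1.4124 < 1.8571. Cooperation not sustainable.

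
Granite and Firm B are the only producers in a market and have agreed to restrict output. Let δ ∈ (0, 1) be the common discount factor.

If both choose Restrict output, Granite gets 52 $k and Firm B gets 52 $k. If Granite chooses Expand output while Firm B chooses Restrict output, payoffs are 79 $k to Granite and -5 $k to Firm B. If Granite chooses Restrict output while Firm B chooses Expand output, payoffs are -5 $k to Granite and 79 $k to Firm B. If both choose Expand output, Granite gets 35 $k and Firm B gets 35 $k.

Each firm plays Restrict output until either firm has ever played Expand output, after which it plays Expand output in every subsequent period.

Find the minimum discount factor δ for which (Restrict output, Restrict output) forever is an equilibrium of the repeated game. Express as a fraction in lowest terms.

27/44

Cooperation forever yields 52 each period: 52/(1−δ).
Deviating yields 79 once, then 35 forever: 79 + 35δ/(1−δ).
No profitable deviation requires 52/(1−δ) ≥ 79 + 35δ/(1−δ).
Multiplying by (1−δ): 52 ≥ 79(1−δ) + 35δ = 79 − 44δ.
So 44δ ≥ 27, i.e. δ ≥ 27/44.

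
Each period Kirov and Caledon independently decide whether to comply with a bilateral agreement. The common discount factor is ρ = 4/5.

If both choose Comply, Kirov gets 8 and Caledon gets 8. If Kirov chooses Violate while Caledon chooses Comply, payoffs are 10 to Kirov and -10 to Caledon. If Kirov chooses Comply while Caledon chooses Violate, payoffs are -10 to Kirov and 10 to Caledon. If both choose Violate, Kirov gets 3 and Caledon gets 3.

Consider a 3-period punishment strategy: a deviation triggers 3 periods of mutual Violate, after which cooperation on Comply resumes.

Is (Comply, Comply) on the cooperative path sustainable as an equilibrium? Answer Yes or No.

Yes

IC: ρ+…+ρ^3 ≥ (10−8)/(8−3) = 2/5.
At ρ = 4/5: partial sum = 1.9520 ≥ 0.4000. Cooperation sustainable.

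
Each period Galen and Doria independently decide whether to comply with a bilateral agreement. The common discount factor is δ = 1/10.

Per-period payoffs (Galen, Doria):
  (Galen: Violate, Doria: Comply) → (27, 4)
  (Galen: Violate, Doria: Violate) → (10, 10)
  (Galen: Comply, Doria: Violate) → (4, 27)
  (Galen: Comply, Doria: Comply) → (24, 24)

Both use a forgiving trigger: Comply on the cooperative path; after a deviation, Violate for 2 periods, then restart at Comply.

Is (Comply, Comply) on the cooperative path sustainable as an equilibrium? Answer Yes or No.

A one-shot deviation gives 27 now, then 10 for 2 periods, then back to 24.
Gain from deviating: (27−24) today; loss: (24−10) in each of the next 2 periods.
No-deviation condition: (24−10)(δ+…+δ^2) ≥ 27−24, i.e. δ+…+δ^2 ≥ 3/14.
At δ = 1/10: δ+…+δ^2 = 0.1100 < 0.2143.
So cooperation is not sustainable.

No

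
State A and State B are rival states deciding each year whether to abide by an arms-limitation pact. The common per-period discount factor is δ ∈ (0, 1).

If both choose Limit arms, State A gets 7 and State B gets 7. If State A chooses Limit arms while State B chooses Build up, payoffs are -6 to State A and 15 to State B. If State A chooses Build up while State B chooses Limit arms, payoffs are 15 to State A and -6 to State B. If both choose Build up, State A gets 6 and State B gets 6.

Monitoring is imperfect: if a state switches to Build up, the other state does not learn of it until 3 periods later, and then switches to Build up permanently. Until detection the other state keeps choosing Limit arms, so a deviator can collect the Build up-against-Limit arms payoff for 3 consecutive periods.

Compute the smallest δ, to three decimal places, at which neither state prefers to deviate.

Deviating for the 3 undetected periods gains 15−7 = 8 per period over cooperation, then loses 7−6 = 1 per period forever once punishment starts.
Gain: 8(1 + δ + … + δ^2); loss: 1·δ^3/(1−δ).
No profitable deviation ⇔ 8(1−δ^3) ≤ 1·δ^3, i.e. δ^3 ≥ 8/(8+1) = 8/9.
Hence δ ≥ (8/9)^(1/3) ≈ 0.961.

0.961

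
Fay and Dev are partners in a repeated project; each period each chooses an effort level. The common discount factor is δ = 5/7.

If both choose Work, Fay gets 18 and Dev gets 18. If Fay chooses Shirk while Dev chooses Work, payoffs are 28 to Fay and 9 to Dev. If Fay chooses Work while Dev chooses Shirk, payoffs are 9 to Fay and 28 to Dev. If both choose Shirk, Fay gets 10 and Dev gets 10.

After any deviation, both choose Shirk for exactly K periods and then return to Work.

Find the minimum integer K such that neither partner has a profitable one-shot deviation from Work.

Need Σ_{k=1}^{K} δ^k ≥ (28−18)/(18−10) = 1.2500 at δ = 5/7.
At K = 2 the sum is 1.2245 < 1.2500; at K = 3 it is 1.5889 ≥ 1.2500.
So the minimum punishment length is K = 3.

3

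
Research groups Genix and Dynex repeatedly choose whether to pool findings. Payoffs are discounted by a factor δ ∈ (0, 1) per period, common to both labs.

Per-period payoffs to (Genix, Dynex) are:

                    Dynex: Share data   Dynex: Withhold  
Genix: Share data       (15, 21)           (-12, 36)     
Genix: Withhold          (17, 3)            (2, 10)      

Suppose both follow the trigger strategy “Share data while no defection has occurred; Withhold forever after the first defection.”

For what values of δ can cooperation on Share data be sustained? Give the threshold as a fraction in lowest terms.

15/26

For Genix: deviation gain 17−15 = 2, per-period punishment loss 15−2 = 13. IC gives δ ≥ 2/15.
For Dynex: gain 15, loss 11 per period, so δ ≥ 15/26.
The tighter constraint is Dynex's, so cooperation needs δ ≥ 15/26.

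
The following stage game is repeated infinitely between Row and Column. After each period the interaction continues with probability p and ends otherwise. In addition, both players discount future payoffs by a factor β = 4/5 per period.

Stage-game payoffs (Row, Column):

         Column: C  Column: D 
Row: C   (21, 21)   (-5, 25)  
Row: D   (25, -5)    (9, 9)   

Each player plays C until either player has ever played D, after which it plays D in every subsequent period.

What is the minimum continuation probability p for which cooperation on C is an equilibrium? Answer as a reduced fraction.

5/16

Expected continuation weight on next period's payoff is β·p = 4/5·p, which plays the role of the discount factor.
Cooperation requires 4/5·p ≥ (25−21)/(25−9) = 1/4, hence p ≥ 5/16.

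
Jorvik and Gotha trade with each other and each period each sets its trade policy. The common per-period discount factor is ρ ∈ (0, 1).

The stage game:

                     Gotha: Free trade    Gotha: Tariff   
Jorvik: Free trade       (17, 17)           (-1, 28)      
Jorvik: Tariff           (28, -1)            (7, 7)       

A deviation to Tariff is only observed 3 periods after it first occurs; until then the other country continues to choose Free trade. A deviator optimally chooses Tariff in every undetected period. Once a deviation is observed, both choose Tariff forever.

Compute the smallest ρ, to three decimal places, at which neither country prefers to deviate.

0.806

The best deviation is to choose Tariff for all 3 undetected periods, earning 28 each, then 7 forever once detected.
Deviation value: 28(1−ρ^3)/(1−ρ) + 7ρ^3/(1−ρ); cooperation value: 17/(1−ρ).
IC: 17 ≥ 28(1−ρ^3) + 7ρ^3 = 28 − 21ρ^3.
So ρ^3 ≥ 11/21, giving ρ ≥ (11/21)^(1/3) ≈ 0.806.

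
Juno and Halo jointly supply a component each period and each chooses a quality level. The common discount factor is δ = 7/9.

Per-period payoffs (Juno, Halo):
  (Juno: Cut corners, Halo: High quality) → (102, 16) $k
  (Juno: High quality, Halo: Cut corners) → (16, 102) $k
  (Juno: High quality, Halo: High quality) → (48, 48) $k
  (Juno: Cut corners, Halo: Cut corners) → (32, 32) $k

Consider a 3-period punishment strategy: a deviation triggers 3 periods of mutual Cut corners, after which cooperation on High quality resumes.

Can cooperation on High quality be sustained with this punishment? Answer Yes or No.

No

Comparing payoff streams over the 4 periods until play realigns: cooperate → 48(1+δ+…+δ^3); deviate → 102 + 32(δ+…+δ^3).
Cooperation is sustained iff (48−32)(δ+…+δ^3) ≥ 102−48.
δ+…+δ^3 = 7/9·(1−(7/9)^3)/(1−7/9) = 1.8532, and (102−48)/(48−32) = 3.3750.
1.8532 < 3.3750, so cooperation is not sustainable.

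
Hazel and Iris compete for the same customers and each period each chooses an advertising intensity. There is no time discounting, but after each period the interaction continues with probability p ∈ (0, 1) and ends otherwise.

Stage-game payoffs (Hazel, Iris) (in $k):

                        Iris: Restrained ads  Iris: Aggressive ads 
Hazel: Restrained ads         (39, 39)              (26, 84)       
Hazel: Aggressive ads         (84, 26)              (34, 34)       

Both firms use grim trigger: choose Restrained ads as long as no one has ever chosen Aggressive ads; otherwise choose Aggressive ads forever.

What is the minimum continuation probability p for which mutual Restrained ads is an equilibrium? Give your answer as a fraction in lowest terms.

9/10

Expected cooperation value is 39 + p·39 + p²·39 + … = 39/(1−p); deviation gives 84 + p·34/(1−p).
39 ≥ 84(1−p) + 34p ⇒ 50p ≥ 45 ⇒ p ≥ 45/50 = 9/10.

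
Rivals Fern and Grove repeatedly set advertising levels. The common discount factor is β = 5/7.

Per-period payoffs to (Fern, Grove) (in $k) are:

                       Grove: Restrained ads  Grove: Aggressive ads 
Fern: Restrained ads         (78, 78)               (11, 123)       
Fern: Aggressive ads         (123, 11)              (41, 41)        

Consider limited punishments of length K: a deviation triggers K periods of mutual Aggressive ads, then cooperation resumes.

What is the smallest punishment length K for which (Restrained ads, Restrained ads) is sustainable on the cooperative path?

Need Σ_{k=1}^{K} β^k ≥ (123−78)/(78−41) = 1.2162 at β = 5/7.
At K = 1 the sum is 0.7143 < 1.2162; at K = 2 it is 1.2245 ≥ 1.2162.
So the minimum punishment length is K = 2.

2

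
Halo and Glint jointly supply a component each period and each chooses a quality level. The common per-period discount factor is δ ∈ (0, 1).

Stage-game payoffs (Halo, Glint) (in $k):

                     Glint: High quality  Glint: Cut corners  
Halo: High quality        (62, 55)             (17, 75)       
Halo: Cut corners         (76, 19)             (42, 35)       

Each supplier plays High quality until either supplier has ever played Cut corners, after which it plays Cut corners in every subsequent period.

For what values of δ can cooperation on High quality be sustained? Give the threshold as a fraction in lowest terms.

Halo's threshold: (76−62)/(76−42) = 7/17.
Glint's threshold: (75−55)/(75−35) = 1/2.
7/17 < 1/2, so Glint binds and δ* = 1/2.

1/2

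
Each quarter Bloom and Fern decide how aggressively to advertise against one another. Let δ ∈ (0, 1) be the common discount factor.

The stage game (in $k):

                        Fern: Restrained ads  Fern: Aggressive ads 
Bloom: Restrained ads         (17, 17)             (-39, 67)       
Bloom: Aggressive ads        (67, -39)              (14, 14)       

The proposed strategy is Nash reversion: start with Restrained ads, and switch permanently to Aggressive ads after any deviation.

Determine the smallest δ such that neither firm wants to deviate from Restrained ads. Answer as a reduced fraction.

50/53

Under grim trigger the critical discount factor is (T−C)/(T−P) with T = 67, C = 17, P = 14.
δ* = (67−17)/(67−14) = 50/53.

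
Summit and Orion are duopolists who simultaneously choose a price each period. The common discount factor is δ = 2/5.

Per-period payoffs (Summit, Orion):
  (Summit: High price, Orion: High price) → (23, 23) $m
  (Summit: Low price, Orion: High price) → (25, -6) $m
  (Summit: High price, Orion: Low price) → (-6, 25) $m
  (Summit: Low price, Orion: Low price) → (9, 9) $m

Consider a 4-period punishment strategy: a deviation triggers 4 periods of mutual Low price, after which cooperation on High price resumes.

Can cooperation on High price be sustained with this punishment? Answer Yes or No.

Yes

Comparing payoff streams over the 5 periods until play realigns: cooperate → 23(1+δ+…+δ^4); deviate → 25 + 9(δ+…+δ^4).
Cooperation is sustained iff (23−9)(δ+…+δ^4) ≥ 25−23.
δ+…+δ^4 = 2/5·(1−(2/5)^4)/(1−2/5) = 0.6496, and (25−23)/(23−9) = 0.1429.
0.6496 ≥ 0.1429, so cooperation is sustainable.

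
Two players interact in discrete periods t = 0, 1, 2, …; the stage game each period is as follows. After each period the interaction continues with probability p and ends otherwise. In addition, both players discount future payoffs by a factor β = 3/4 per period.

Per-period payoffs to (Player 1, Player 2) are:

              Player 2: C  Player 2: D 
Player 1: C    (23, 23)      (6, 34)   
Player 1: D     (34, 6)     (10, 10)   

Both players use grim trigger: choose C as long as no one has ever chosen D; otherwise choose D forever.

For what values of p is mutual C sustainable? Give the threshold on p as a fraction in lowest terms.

With continuation probability p and discount β, the effective per-period discount factor is βp.
Grim-trigger IC: βp ≥ (34−23)/(34−10) = 11/24.
So p ≥ (11/24)/(3/4) = 11/18.

11/18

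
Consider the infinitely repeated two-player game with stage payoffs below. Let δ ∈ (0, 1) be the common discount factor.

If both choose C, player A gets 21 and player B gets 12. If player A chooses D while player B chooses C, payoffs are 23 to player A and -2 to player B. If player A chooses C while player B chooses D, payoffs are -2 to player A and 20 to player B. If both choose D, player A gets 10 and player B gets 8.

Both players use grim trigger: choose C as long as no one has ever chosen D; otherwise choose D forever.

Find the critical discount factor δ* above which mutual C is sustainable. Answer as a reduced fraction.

2/3

player A: cooperation gives 21 each period; deviation gives 23 once then 10 forever.
  21/(1−δ) ≥ 23 + 10δ/(1−δ) ⇒ δ ≥ 2/13.
player B: cooperation gives 12 each period; deviation gives 20 once then 8 forever.
  δ ≥ 8/12 = 2/3.
Both must hold, so the binding constraint is player B's: δ ≥ 2/3.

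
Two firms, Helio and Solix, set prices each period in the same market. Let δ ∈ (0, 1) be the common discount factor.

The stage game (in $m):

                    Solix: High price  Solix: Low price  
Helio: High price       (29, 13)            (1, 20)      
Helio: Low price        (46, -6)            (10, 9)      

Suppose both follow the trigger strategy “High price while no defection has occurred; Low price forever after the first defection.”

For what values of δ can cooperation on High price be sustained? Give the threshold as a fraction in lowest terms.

7/11

For Helio: deviation gain 46−29 = 17, per-period punishment loss 29−10 = 19. IC gives δ ≥ 17/36.
For Solix: gain 7, loss 4 per period, so δ ≥ 7/11.
The tighter constraint is Solix's, so cooperation needs δ ≥ 7/11.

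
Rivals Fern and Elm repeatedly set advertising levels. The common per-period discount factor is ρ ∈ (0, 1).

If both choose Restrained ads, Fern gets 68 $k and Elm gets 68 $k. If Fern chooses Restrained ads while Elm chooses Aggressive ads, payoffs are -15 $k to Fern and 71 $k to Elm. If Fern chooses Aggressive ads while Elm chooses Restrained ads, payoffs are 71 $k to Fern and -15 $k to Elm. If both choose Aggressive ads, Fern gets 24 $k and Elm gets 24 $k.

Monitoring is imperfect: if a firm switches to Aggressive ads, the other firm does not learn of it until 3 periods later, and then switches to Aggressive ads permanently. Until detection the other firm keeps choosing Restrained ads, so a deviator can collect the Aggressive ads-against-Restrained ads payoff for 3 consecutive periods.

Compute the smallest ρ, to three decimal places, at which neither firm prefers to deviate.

0.400

A deviator earns 71 for 3 periods, then 24 forever; cooperating earns 68 forever. Multiplying the IC by (1−ρ):
68 ≥ 71(1−ρ^3) + 24ρ^3, so 47·ρ^3 ≥ 3 and ρ^3 ≥ 3/47.
ρ ≥ (3/47)^(1/3) ≈ 0.400.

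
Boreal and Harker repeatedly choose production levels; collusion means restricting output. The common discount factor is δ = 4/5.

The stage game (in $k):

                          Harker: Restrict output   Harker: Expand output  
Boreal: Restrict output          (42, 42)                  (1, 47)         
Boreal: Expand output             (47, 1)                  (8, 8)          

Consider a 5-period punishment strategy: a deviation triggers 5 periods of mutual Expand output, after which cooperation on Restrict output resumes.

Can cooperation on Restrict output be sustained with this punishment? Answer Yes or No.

Comparing payoff streams over the 6 periods until play realigns: cooperate → 42(1+δ+…+δ^5); deviate → 47 + 8(δ+…+δ^5).
Cooperation is sustained iff (42−8)(δ+…+δ^5) ≥ 47−42.
δ+…+δ^5 = 4/5·(1−(4/5)^5)/(1−4/5) = 2.6893, and (47−42)/(42−8) = 0.1471.
2.6893 ≥ 0.1471, so cooperation is sustainable.

Yes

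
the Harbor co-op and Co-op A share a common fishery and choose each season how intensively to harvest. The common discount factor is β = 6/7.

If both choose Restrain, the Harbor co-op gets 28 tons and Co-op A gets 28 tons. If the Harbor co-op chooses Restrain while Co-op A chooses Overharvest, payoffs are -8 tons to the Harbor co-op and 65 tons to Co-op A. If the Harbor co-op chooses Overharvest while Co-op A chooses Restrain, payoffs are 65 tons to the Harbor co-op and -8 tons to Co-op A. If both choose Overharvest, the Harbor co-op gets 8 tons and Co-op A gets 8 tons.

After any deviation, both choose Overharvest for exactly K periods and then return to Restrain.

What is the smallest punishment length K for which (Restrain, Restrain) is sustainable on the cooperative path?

3

No profitable deviation requires (28−8)(β+…+β^K) ≥ 65−28, i.e. β+…+β^K ≥ 37/20 ≈ 1.8500.
With β = 6/7, the partial sums are K=1: 0.8571, K=2: 1.5918, K=3: 2.2216.
K = 3 is the first length at which the sum reaches 1.8500.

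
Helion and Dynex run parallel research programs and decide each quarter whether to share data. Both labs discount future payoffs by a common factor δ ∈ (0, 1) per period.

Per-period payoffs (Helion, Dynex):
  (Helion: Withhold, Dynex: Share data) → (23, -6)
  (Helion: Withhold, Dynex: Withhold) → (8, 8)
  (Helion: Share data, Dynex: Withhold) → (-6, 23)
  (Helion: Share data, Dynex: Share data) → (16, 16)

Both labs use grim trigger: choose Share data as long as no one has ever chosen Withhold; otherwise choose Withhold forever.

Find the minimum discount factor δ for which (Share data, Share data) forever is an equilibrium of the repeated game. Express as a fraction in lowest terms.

Cooperation forever yields 16 each period: 16/(1−δ).
Deviating yields 23 once, then 8 forever: 23 + 8δ/(1−δ).
No profitable deviation requires 16/(1−δ) ≥ 23 + 8δ/(1−δ).
Multiplying by (1−δ): 16 ≥ 23(1−δ) + 8δ = 23 − 15δ.
So 15δ ≥ 7, i.e. δ ≥ 7/15.

7/15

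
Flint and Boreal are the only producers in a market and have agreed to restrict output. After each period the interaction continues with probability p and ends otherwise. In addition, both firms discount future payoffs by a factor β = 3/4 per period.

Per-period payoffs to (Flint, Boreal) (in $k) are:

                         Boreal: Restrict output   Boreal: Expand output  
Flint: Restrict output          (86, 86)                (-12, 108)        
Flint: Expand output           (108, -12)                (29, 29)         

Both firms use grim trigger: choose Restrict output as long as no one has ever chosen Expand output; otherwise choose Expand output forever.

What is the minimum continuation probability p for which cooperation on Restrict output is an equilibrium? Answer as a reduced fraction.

88/237

Expected continuation weight on next period's payoff is β·p = 3/4·p, which plays the role of the discount factor.
Cooperation requires 3/4·p ≥ (108−86)/(108−29) = 22/79, hence p ≥ 88/237.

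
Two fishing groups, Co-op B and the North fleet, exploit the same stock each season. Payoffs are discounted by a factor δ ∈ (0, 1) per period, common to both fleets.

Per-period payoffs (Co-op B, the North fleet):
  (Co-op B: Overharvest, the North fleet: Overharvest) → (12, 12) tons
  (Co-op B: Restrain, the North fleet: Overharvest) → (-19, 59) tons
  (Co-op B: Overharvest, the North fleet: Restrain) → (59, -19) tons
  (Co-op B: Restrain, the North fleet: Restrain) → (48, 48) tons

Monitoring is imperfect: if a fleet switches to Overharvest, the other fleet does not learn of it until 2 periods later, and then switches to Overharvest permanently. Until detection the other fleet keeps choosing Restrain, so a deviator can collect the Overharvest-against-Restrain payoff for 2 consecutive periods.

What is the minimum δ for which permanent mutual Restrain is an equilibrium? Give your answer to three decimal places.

0.484

A deviator earns 59 for 2 periods, then 12 forever; cooperating earns 48 forever. Multiplying the IC by (1−δ):
48 ≥ 59(1−δ^2) + 12δ^2, so 47·δ^2 ≥ 11 and δ^2 ≥ 11/47.
δ ≥ (11/47)^(1/2) ≈ 0.484.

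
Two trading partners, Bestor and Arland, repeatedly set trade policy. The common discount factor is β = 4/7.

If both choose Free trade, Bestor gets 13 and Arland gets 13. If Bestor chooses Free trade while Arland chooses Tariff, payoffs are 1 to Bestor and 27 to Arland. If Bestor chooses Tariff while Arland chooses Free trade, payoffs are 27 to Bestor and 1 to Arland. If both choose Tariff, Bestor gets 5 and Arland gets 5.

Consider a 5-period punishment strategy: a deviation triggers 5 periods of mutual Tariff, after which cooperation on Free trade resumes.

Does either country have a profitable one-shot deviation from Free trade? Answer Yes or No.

Yes

Comparing payoff streams over the 6 periods until play realigns: cooperate → 13(1+β+…+β^5); deviate → 27 + 5(β+…+β^5).
Cooperation is sustained iff (13−5)(β+…+β^5) ≥ 27−13.
β+…+β^5 = 4/7·(1−(4/7)^5)/(1−4/7) = 1.2521, and (27−13)/(13−5) = 1.7500.
1.2521 < 1.7500, so cooperation is not sustainable.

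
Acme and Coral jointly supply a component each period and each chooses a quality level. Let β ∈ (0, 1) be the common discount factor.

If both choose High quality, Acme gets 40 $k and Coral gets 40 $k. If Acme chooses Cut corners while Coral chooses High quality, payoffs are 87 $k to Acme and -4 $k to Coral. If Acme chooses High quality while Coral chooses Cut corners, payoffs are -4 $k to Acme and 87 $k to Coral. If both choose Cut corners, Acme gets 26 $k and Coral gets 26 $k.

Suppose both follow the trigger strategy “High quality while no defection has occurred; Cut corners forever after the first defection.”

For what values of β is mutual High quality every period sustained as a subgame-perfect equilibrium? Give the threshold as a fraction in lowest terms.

47/61

Cooperation forever yields 40 each period: 40/(1−β).
Deviating yields 87 once, then 26 forever: 87 + 26β/(1−β).
No profitable deviation requires 40/(1−β) ≥ 87 + 26β/(1−β).
Multiplying by (1−β): 40 ≥ 87(1−β) + 26β = 87 − 61β.
So 61β ≥ 47, i.e. β ≥ 47/61.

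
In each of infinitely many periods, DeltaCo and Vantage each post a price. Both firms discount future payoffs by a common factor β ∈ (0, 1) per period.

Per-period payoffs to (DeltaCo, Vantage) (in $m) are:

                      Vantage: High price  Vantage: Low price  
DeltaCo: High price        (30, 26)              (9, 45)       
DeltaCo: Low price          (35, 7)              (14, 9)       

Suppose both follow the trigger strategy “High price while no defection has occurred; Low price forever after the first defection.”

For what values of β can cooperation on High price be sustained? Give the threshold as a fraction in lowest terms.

19/36

For DeltaCo: deviation gain 35−30 = 5, per-period punishment loss 30−14 = 16. IC gives β ≥ 5/21.
For Vantage: gain 19, loss 17 per period, so β ≥ 19/36.
The tighter constraint is Vantage's, so cooperation needs β ≥ 19/36.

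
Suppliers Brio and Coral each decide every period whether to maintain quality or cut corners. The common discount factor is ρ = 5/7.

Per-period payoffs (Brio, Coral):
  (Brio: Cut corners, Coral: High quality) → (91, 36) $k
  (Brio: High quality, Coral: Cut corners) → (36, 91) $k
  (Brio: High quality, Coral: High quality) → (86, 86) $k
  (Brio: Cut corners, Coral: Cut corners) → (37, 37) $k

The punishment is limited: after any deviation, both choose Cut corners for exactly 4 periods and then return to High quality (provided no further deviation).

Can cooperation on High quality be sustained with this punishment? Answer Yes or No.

IC: ρ+…+ρ^4 ≥ (91−86)/(86−37) = 5/49.
At ρ = 5/7: partial sum = 1.8492 ≥ 0.1020. Cooperation sustainable.

Yes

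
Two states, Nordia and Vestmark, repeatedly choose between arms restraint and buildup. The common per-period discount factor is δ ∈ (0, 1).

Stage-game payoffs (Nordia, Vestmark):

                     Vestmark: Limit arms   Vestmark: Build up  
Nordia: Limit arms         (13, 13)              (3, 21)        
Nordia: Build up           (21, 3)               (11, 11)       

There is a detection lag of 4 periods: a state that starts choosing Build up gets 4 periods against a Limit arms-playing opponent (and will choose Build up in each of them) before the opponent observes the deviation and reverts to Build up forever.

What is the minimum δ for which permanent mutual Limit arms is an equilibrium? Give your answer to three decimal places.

A deviator earns 21 for 4 periods, then 11 forever; cooperating earns 13 forever. Multiplying the IC by (1−δ):
13 ≥ 21(1−δ^4) + 11δ^4, so 10·δ^4 ≥ 8 and δ^4 ≥ 4/5.
δ ≥ (4/5)^(1/4) ≈ 0.946.

0.946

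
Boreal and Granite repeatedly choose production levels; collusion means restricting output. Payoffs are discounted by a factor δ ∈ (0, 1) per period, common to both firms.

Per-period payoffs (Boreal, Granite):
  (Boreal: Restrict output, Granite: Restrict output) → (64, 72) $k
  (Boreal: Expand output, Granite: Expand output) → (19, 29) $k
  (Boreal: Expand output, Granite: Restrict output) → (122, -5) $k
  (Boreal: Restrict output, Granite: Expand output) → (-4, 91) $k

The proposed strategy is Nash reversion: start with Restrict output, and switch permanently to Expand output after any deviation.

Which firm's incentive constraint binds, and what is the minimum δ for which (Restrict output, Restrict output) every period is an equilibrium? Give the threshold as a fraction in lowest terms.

Boreal; δ ≥ 58/103

Boreal's threshold: (122−64)/(122−19) = 58/103.
Granite's threshold: (91−72)/(91−29) = 19/62.
58/103 > 19/62, so Boreal binds and δ* = 58/103.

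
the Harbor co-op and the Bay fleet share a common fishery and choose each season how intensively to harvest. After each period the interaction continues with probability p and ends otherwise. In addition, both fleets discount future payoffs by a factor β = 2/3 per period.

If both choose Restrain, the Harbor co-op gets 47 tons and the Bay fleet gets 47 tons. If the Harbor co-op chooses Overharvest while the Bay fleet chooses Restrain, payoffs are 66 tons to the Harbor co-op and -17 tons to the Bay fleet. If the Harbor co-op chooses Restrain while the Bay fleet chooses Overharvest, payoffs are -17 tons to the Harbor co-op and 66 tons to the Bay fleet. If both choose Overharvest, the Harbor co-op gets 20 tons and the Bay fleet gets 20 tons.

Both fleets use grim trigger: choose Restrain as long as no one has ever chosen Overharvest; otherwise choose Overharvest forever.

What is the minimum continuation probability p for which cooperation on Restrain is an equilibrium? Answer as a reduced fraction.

57/92

With continuation probability p and discount β, the effective per-period discount factor is βp.
Grim-trigger IC: βp ≥ (66−47)/(66−20) = 19/46.
So p ≥ (19/46)/(2/3) = 57/92.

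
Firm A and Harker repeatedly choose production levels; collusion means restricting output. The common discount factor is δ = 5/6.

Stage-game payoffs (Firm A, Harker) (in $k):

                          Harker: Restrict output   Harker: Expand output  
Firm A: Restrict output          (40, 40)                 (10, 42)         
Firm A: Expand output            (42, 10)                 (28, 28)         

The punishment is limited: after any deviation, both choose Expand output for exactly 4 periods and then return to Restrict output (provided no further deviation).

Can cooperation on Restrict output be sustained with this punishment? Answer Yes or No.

IC: δ+…+δ^4 ≥ (42−40)/(40−28) = 1/6.
At δ = 5/6: partial sum = 2.5887 ≥ 0.1667. Cooperation sustainable.

Yes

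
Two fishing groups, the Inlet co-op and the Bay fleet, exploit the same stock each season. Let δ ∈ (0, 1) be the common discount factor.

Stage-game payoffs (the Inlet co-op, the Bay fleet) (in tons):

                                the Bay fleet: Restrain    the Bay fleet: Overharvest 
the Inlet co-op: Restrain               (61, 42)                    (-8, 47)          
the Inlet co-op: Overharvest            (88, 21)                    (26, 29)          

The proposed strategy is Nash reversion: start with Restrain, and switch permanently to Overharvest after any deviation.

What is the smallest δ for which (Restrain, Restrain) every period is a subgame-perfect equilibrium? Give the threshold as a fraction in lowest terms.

27/62

the Inlet co-op: cooperation gives 61 each period; deviation gives 88 once then 26 forever.
  61/(1−δ) ≥ 88 + 26δ/(1−δ) ⇒ δ ≥ 27/62.
the Bay fleet: cooperation gives 42 each period; deviation gives 47 once then 29 forever.
  δ ≥ 5/18.
Both must hold, so the binding constraint is the Inlet co-op's: δ ≥ 27/62.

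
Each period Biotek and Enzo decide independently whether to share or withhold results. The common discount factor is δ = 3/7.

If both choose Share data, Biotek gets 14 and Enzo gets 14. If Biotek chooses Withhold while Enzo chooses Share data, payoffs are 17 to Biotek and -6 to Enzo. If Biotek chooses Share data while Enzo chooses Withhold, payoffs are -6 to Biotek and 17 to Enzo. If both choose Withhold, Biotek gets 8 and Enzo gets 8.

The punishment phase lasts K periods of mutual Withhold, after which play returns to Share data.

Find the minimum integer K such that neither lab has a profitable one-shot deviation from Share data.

Need Σ_{k=1}^{K} δ^k ≥ (17−14)/(14−8) = 0.5000 at δ = 3/7.
At K = 1 the sum is 0.4286 < 0.5000; at K = 2 it is 0.6122 ≥ 0.5000.
So the minimum punishment length is K = 2.

2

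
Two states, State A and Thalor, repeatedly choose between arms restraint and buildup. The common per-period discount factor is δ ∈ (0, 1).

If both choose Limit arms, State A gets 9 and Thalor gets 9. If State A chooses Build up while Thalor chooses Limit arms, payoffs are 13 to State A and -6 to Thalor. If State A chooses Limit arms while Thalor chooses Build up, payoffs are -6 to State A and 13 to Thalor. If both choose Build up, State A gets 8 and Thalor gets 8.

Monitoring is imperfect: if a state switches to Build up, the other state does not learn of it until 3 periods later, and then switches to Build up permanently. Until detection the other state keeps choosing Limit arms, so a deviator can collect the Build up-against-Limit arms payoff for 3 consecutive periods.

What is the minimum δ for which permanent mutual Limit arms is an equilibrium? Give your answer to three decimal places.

Deviating for the 3 undetected periods gains 13−9 = 4 per period over cooperation, then loses 9−8 = 1 per period forever once punishment starts.
Gain: 4(1 + δ + … + δ^2); loss: 1·δ^3/(1−δ).
No profitable deviation ⇔ 4(1−δ^3) ≤ 1·δ^3, i.e. δ^3 ≥ 4/(4+1) = 4/5.
Hence δ ≥ (4/5)^(1/3) ≈ 0.928.

0.928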